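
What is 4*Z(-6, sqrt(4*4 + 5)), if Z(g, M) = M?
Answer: 4*sqrt(21) ≈ 18.330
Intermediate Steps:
4*Z(-6, sqrt(4*4 + 5)) = 4*sqrt(4*4 + 5) = 4*sqrt(16 + 5) = 4*sqrt(21)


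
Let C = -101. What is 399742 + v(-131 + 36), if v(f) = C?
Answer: 399641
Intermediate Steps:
v(f) = -101
399742 + v(-131 + 36) = 399742 - 101 = 399641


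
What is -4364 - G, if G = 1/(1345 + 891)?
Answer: -9757905/2236 ≈ -4364.0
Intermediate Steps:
G = 1/2236 ≈ 0.00044723
-4364 - G = -4364 - 1*1/2236 = -4364 - 1/2236 = -9757905/2236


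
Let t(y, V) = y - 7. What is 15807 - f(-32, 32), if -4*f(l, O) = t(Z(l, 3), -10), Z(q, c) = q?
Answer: 63189/4 ≈ 15797.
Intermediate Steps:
t(y, V) = -7 + y
f(l, O) = 7/4 - l/4 (f(l, O) = -(-7 + l)/4 = 7/4 - l/4)
15807 - f(-32, 32) = 15807 - (7/4 - ¼*(-32)) = 15807 - (7/4 + 8) = 15807 - 1*39/4 = 15807 - 39/4 = 63189/4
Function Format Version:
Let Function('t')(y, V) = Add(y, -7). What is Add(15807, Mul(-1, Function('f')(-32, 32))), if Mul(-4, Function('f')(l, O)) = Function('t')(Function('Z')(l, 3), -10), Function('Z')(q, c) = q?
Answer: Rational(63189, 4) ≈ 15797.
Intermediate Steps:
Function('t')(y, V) = Add(-7, y)
Function('f')(l, O) = Add(Rational(7, 4), Mul(Rational(-1, 4), l)) (Function('f')(l, O) = Mul(Rational(-1, 4), Add(-7, l)) = Add(Rational(7, 4), Mul(Rational(-1, 4), l)))
Add(15807, Mul(-1, Function('f')(-32, 32))) = Add(15807, Mul(-1, Add(Rational(7, 4), Mul(Rational(-1, 4), -32)))) = Add(15807, Mul(-1, Add(Rational(7, 4), 8))) = Add(15807, Mul(-1, Rational(39, 4))) = Add(15807, Rational(-39, 4)) = Rational(63189, 4)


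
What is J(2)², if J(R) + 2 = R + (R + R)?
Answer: 16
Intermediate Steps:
J(R) = -2 + 3*R (J(R) = -2 + (R + (R + R)) = -2 + (R + 2*R) = -2 + 3*R)
J(2)² = (-2 + 3*2)² = (-2 + 6)² = 4² = 16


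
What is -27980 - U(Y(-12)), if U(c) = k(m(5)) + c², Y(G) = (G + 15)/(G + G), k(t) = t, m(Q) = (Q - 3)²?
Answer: -1790977/64 ≈ -27984.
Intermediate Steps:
m(Q) = (-3 + Q)²
Y(G) = (15 + G)/(2*G) (Y(G) = (15 + G)/((2*G)) = (15 + G)*(1/(2*G)) = (15 + G)/(2*G))
U(c) = 4 + c² (U(c) = (-3 + 5)² + c² = 2² + c² = 4 + c²)
-27980 - U(Y(-12)) = -27980 - (4 + ((½)*(15 - 12)/(-12))²) = -27980 - (4 + ((½)*(-1/12)*3)²) = -27980 - (4 + (-⅛)²) = -27980 - (4 + 1/64) = -27980 - 1*257/64 = -27980 - 257/64 = -1790977/64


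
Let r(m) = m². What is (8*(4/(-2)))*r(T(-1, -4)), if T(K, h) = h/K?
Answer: -256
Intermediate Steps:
(8*(4/(-2)))*r(T(-1, -4)) = (8*(4/(-2)))*(-4/(-1))² = (8*(4*(-½)))*(-4*(-1))² = (8*(-2))*4² = -16*16 = -256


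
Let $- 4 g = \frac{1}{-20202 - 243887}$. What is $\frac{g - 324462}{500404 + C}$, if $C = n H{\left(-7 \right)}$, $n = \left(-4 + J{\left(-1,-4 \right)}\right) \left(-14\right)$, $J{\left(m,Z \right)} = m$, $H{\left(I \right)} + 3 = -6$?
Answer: $- \frac{342747380471}{527939263544} \approx -0.64922$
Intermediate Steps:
$g = \frac{1}{1056356}$ ($g = - \frac{1}{4 \left(-20202 - 243887\right)} = - \frac{1}{4 \left(-264089\right)} = \left(- \frac{1}{4}\right) \left(- \frac{1}{264089}\right) = \frac{1}{1056356} \approx 9.4665 \cdot 10^{-7}$)
$H{\left(I \right)} = -9$ ($H{\left(I \right)} = -3 - 6 = -9$)
$n = 70$ ($n = \left(-4 - 1\right) \left(-14\right) = \left(-5\right) \left(-14\right) = 70$)
$C = -630$ ($C = 70 \left(-9\right) = -630$)
$\frac{g - 324462}{500404 + C} = \frac{\frac{1}{1056356} - 324462}{500404 - 630} = - \frac{342747380471}{1056356 \cdot 499774} = \left(- \frac{342747380471}{1056356}\right) \frac{1}{499774} = - \frac{342747380471}{527939263544}$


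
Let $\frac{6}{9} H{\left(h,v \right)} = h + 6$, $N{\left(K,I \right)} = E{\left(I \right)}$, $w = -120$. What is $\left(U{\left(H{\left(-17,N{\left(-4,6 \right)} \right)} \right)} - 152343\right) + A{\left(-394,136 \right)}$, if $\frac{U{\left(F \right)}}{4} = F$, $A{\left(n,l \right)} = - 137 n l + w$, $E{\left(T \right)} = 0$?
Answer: $7188479$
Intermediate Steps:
$N{\left(K,I \right)} = 0$
$H{\left(h,v \right)} = 9 + \frac{3 h}{2}$ ($H{\left(h,v \right)} = \frac{3 \left(h + 6\right)}{2} = \frac{3 \left(6 + h\right)}{2} = 9 + \frac{3 h}{2}$)
$A{\left(n,l \right)} = -120 - 137 l n$ ($A{\left(n,l \right)} = - 137 n l - 120 = - 137 l n - 120 = -120 - 137 l n$)
$U{\left(F \right)} = 4 F$
$\left(U{\left(H{\left(-17,N{\left(-4,6 \right)} \right)} \right)} - 152343\right) + A{\left(-394,136 \right)} = \left(4 \left(9 + \frac{3}{2} \left(-17\right)\right) - 152343\right) - \left(120 + 18632 \left(-394\right)\right) = \left(4 \left(9 - \frac{51}{2}\right) - 152343\right) + \left(-120 + 7341008\right) = \left(4 \left(- \frac{33}{2}\right) - 152343\right) + 7340888 = \left(-66 - 152343\right) + 7340888 = -152409 + 7340888 = 7188479$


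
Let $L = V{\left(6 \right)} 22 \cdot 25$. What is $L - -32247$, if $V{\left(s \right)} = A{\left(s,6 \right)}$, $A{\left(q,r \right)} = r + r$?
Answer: $38847$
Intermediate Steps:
$A{\left(q,r \right)} = 2 r$
$V{\left(s \right)} = 12$ ($V{\left(s \right)} = 2 \cdot 6 = 12$)
$L = 6600$ ($L = 12 \cdot 22 \cdot 25 = 264 \cdot 25 = 6600$)
$L - -32247 = 6600 - -32247 = 6600 + 32247 = 38847$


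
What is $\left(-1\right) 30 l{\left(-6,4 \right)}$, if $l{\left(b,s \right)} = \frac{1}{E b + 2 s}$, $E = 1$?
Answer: $-15$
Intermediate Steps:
$l{\left(b,s \right)} = \frac{1}{b + 2 s}$ ($l{\left(b,s \right)} = \frac{1}{1 b + 2 s} = \frac{1}{b + 2 s}$)
$\left(-1\right) 30 l{\left(-6,4 \right)} = \frac{\left(-1\right) 30}{-6 + 2 \cdot 4} = - \frac{30}{-6 + 8} = - \frac{30}{2} = \left(-30\right) \frac{1}{2} = -15$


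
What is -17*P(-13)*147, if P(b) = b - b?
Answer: 0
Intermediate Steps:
P(b) = 0
-17*P(-13)*147 = -17*0*147 = 0*147 = 0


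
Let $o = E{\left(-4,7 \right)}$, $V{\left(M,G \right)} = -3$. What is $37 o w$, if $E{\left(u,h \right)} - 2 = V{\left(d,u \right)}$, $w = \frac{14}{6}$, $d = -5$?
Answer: $- \frac{259}{3} \approx -86.333$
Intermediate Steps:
$w = \frac{7}{3}$ ($w = 14 \cdot \frac{1}{6} = \frac{7}{3} \approx 2.3333$)
$E{\left(u,h \right)} = -1$ ($E{\left(u,h \right)} = 2 - 3 = -1$)
$o = -1$
$37 o w = 37 \left(-1\right) \frac{7}{3} = \left(-37\right) \frac{7}{3} = - \frac{259}{3}$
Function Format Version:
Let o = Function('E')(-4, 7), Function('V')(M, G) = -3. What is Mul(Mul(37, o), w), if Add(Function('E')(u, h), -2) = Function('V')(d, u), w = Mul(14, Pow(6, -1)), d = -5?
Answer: Rational(-259, 3) ≈ -86.333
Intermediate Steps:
w = Rational(7, 3) (w = Mul(14, Rational(1, 6)) = Rational(7, 3) ≈ 2.3333)
Function('E')(u, h) = -1 (Function('E')(u, h) = Add(2, -3) = -1)
o = -1
Mul(Mul(37, o), w) = Mul(Mul(37, -1), Rational(7, 3)) = Mul(-37, Rational(7, 3)) = Rational(-259, 3)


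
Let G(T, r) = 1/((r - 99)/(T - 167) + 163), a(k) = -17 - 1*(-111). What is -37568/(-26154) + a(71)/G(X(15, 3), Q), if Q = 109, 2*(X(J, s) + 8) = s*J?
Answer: 12218542306/797697 ≈ 15317.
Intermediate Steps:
X(J, s) = -8 + J*s/2 (X(J, s) = -8 + (s*J)/2 = -8 + (J*s)/2 = -8 + J*s/2)
a(k) = 94 (a(k) = -17 + 111 = 94)
G(T, r) = 1/(163 + (-99 + r)/(-167 + T)) (G(T, r) = 1/((-99 + r)/(-167 + T) + 163) = 1/(163 + (-99 + r)/(-167 + T)))
-37568/(-26154) + a(71)/G(X(15, 3), Q) = -37568/(-26154) + 94/(((-167 + (-8 + (½)*15*3))/(-27320 + 109 + 163*(-8 + (½)*15*3)))) = -37568*(-1/26154) + 94/(((-167 + (-8 + 45/2))/(-27320 + 109 + 163*(-8 + 45/2)))) = 18784/13077 + 94/(((-167 + 29/2)/(-27320 + 109 + 163*(29/2)))) = 18784/13077 + 94/((-305/2/(-27320 + 109 + 4727/2))) = 18784/13077 + 94/((-305/2/(-49695/2))) = 18784/13077 + 94/((-2/49695*(-305/2))) = 18784/13077 + 94/(61/9939) = 18784/13077 + 94*(9939/61) = 18784/13077 + 934266/61 = 12218542306/797697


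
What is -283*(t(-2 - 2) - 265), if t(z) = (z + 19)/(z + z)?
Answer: 604205/8 ≈ 75526.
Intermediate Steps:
t(z) = (19 + z)/(2*z) (t(z) = (19 + z)/((2*z)) = (19 + z)*(1/(2*z)) = (19 + z)/(2*z))
-283*(t(-2 - 2) - 265) = -283*((19 + (-2 - 2))/(2*(-2 - 2)) - 265) = -283*((½)*(19 - 4)/(-4) - 265) = -283*((½)*(-¼)*15 - 265) = -283*(-15/8 - 265) = -283*(-2135/8) = 604205/8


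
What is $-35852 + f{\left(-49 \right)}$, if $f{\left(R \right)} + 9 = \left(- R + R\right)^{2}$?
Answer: $-35861$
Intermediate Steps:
$f{\left(R \right)} = -9$ ($f{\left(R \right)} = -9 + \left(- R + R\right)^{2} = -9 + 0^{2} = -9 + 0 = -9$)
$-35852 + f{\left(-49 \right)} = -35852 - 9 = -35861$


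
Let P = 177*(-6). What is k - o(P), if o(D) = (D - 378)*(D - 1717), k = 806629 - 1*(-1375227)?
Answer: -1819904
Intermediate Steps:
P = -1062
k = 2181856 (k = 806629 + 1375227 = 2181856)
o(D) = (-1717 + D)*(-378 + D) (o(D) = (-378 + D)*(-1717 + D) = (-1717 + D)*(-378 + D))
k - o(P) = 2181856 - (649026 + (-1062)**2 - 2095*(-1062)) = 2181856 - (649026 + 1127844 + 2224890) = 2181856 - 1*4001760 = 2181856 - 4001760 = -1819904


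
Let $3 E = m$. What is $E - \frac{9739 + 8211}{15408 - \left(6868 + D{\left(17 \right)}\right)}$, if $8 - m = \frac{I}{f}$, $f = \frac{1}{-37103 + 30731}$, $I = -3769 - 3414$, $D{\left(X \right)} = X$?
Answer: $- \frac{130032781138}{8523} \approx -1.5257 \cdot 10^{7}$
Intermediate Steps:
$I = -7183$
$f = - \frac{1}{6372}$ ($f = \frac{1}{-6372} = - \frac{1}{6372} \approx -0.00015694$)
$m = -45770068$ ($m = 8 - - \frac{7183}{- \frac{1}{6372}} = 8 - \left(-7183\right) \left(-6372\right) = 8 - 45770076 = -45770068$)
$E = - \frac{45770068}{3}$ ($E = \frac{1}{3} \left(-45770068\right) = - \frac{45770068}{3} \approx -1.5257 \cdot 10^{7}$)
$E - \frac{9739 + 8211}{15408 - \left(6868 + D{\left(17 \right)}\right)} = - \frac{45770068}{3} - \frac{9739 + 8211}{15408 - 6885} = - \frac{45770068}{3} - \frac{17950}{15408 - 6885} = - \frac{45770068}{3} - \frac{17950}{8523} = - \frac{130032781138}{8523}$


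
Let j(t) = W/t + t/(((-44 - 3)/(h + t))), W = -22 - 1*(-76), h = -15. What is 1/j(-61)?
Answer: -2867/285334 ≈ -0.010048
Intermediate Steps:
W = 54 (W = -22 + 76 = 54)
j(t) = 54/t + t*(15/47 - t/47) (j(t) = 54/t + t/(((-44 - 3)/(-15 + t))) = 54/t + t/((-47/(-15 + t))) = 54/t + t*(15/47 - t/47))
1/j(-61) = 1/((1/47)*(2538 + (-61)**2*(15 - 1*(-61)))/(-61)) = 1/((1/47)*(-1/61)*(2538 + 3721*(15 + 61))) = 1/((1/47)*(-1/61)*(2538 + 3721*76)) = 1/((1/47)*(-1/61)*(2538 + 282796)) = 1/((1/47)*(-1/61)*285334) = 1/(-285334/2867) = -2867/285334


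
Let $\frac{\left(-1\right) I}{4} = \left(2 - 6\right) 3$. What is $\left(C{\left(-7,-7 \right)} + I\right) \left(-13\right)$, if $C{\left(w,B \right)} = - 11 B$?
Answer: $-1625$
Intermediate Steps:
$I = 48$ ($I = - 4 \left(2 - 6\right) 3 = - 4 \left(\left(-4\right) 3\right) = \left(-4\right) \left(-12\right) = 48$)
$\left(C{\left(-7,-7 \right)} + I\right) \left(-13\right) = \left(\left(-11\right) \left(-7\right) + 48\right) \left(-13\right) = \left(77 + 48\right) \left(-13\right) = 125 \left(-13\right) = -1625$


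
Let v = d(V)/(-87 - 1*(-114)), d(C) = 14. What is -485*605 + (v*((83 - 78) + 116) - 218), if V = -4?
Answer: -7926667/27 ≈ -2.9358e+5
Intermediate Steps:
v = 14/27 (v = 14/(-87 - 1*(-114)) = 14/(-87 + 114) = 14/27 ≈ 0.51852)
-485*605 + (v*((83 - 78) + 116) - 218) = -485*605 + (14*((83 - 78) + 116)/27 - 218) = -293425 + (14*(5 + 116)/27 - 218) = -293425 + ((14/27)*121 - 218) = -293425 + (1694/27 - 218) = -293425 - 4192/27 = -7926667/27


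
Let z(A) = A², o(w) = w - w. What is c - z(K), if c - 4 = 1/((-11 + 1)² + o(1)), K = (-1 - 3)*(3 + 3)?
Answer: -57199/100 ≈ -571.99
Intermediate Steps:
o(w) = 0
K = -24 (K = -4*6 = -24)
c = 401/100 (c = 4 + 1/((-11 + 1)² + 0) = 4 + 1/((-10)² + 0) = 4 + 1/(100 + 0) = 4 + 1/100 = 401/100 ≈ 4.0100)
c - z(K) = 401/100 - 1*(-24)² = 401/100 - 1*576 = 401/100 - 576 = -57199/100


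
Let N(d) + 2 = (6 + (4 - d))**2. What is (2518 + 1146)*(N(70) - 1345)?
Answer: 8254992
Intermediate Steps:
N(d) = -2 + (10 - d)**2 (N(d) = -2 + (6 + (4 - d))**2 = -2 + (10 - d)**2)
(2518 + 1146)*(N(70) - 1345) = (2518 + 1146)*((-2 + (-10 + 70)**2) - 1345) = 3664*((-2 + 60**2) - 1345) = 3664*((-2 + 3600) - 1345) = 3664*(3598 - 1345) = 3664*2253 = 8254992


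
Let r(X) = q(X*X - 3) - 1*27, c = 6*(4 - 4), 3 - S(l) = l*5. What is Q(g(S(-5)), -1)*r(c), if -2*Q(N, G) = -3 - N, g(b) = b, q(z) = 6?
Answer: -651/2 ≈ -325.50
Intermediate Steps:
S(l) = 3 - 5*l (S(l) = 3 - l*5 = 3 - 5*l)
Q(N, G) = 3/2 + N/2 (Q(N, G) = -(-3 - N)/2 = 3/2 + N/2)
c = 0 (c = 6*0 = 0)
r(X) = -21 (r(X) = 6 - 1*27 = 6 - 27 = -21)
Q(g(S(-5)), -1)*r(c) = (3/2 + (3 - 5*(-5))/2)*(-21) = (3/2 + (3 + 25)/2)*(-21) = (3/2 + (½)*28)*(-21) = (3/2 + 14)*(-21) = (31/2)*(-21) = -651/2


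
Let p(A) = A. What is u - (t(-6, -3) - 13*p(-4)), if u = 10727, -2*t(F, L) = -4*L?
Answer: 10681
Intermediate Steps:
t(F, L) = 2*L (t(F, L) = -(-2)*L = 2*L)
u - (t(-6, -3) - 13*p(-4)) = 10727 - (2*(-3) - 13*(-4)) = 10727 - (-6 + 52) = 10727 - 1*46 = 10727 - 46 = 10681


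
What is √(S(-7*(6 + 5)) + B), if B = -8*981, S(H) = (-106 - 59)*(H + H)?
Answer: √17562 ≈ 132.52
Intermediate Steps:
S(H) = -330*H
B = -7848
√(S(-7*(6 + 5)) + B) = √(-(-2310)*(6 + 5) - 7848) = √(-(-2310)*11 - 7848) = √(-330*(-77) - 7848) = √(25410 - 7848) = √17562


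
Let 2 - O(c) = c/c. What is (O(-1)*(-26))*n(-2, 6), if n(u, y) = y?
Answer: -156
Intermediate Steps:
O(c) = 1 (O(c) = 2 - c/c = 2 - 1*1 = 2 - 1 = 1)
(O(-1)*(-26))*n(-2, 6) = (1*(-26))*6 = -26*6 = -156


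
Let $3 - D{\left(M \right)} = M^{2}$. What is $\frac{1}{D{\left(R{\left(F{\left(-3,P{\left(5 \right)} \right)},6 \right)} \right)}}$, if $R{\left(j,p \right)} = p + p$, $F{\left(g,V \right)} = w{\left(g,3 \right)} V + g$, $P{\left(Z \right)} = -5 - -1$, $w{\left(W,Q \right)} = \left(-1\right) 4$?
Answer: $- \frac{1}{141} \approx -0.0070922$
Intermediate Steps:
$w{\left(W,Q \right)} = -4$
$P{\left(Z \right)} = -4$ ($P{\left(Z \right)} = -5 + 1 = -4$)
$F{\left(g,V \right)} = g - 4 V$ ($F{\left(g,V \right)} = - 4 V + g = g - 4 V$)
$R{\left(j,p \right)} = 2 p$
$D{\left(M \right)} = 3 - M^{2}$
$\frac{1}{D{\left(R{\left(F{\left(-3,P{\left(5 \right)} \right)},6 \right)} \right)}} = \frac{1}{3 - \left(2 \cdot 6\right)^{2}} = \frac{1}{3 - 12^{2}} = \frac{1}{3 - 144} = \frac{1}{-141} = - \frac{1}{141}$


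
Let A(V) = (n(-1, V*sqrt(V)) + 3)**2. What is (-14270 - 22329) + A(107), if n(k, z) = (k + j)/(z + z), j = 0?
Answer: -36599 + (68694 - sqrt(107))**2/524318404 ≈ -36590.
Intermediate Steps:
n(k, z) = k/(2*z) (n(k, z) = (k + 0)/(z + z) = k/((2*z)) = k*(1/(2*z)) = k/(2*z))
A(V) = (3 - 1/(2*V**(3/2)))**2 (A(V) = ((1/2)*(-1)/(V*sqrt(V)) + 3)**2 = ((1/2)*(-1)/V**(3/2) + 3)**2 = (-1/(2*V**(3/2)) + 3)**2 = (3 - 1/(2*V**(3/2)))**2)
(-14270 - 22329) + A(107) = (-14270 - 22329) + (1/4)*(-1 + 6*107**(3/2))**2/107**3 = -36599 + (1/4)*(1/1225043)*(-1 + 6*(107*sqrt(107)))**2 = -36599 + (1/4)*(1/1225043)*(-1 + 642*sqrt(107))**2 = -36599 + (-1 + 642*sqrt(107))**2/4900172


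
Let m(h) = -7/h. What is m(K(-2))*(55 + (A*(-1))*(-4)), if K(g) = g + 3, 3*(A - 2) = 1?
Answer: -1351/3 ≈ -450.33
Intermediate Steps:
A = 7/3 (A = 2 + (⅓)*1 = 2 + ⅓ = 7/3 ≈ 2.3333)
K(g) = 3 + g
m(K(-2))*(55 + (A*(-1))*(-4)) = (-7/(3 - 2))*(55 + ((7/3)*(-1))*(-4)) = (-7/1)*(55 - 7/3*(-4)) = (-7*1)*(55 + 28/3) = -7*193/3 = -1351/3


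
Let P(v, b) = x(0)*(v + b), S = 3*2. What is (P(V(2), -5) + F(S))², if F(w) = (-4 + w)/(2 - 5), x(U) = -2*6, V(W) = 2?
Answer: 11236/9 ≈ 1248.4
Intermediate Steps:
S = 6
x(U) = -12
F(w) = 4/3 - w/3 (F(w) = (-4 + w)/(-3) = (-4 + w)*(-⅓) = 4/3 - w/3)
P(v, b) = -12*b - 12*v (P(v, b) = -12*(v + b) = -12*(b + v) = -12*b - 12*v)
(P(V(2), -5) + F(S))² = ((-12*(-5) - 12*2) + (4/3 - ⅓*6))² = ((60 - 24) + (4/3 - 2))² = (36 - ⅔)² = (106/3)² = 11236/9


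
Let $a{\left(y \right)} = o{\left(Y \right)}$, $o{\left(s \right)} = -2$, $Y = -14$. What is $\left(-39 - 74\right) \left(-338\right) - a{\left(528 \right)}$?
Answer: $38196$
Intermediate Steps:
$a{\left(y \right)} = -2$
$\left(-39 - 74\right) \left(-338\right) - a{\left(528 \right)} = \left(-39 - 74\right) \left(-338\right) - -2 = \left(-113\right) \left(-338\right) + 2 = 38194 + 2 = 38196$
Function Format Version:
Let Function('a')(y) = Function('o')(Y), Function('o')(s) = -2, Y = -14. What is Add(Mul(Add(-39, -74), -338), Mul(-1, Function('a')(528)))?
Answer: 38196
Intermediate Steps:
Function('a')(y) = -2
Add(Mul(Add(-39, -74), -338), Mul(-1, Function('a')(528))) = Add(Mul(Add(-39, -74), -338), Mul(-1, -2)) = Add(Mul(-113, -338), 2) = Add(38194, 2) = 38196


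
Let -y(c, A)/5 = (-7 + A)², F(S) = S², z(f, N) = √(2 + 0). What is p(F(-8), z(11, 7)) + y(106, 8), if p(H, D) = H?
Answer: 59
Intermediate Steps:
z(f, N) = √2
y(c, A) = -5*(-7 + A)²
p(F(-8), z(11, 7)) + y(106, 8) = (-8)² - 5*(-7 + 8)² = 64 - 5*1² = 64 - 5*1 = 64 - 5 = 59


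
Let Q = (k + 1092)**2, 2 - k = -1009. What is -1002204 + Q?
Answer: 3420405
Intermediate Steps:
k = 1011 (k = 2 - 1*(-1009) = 2 + 1009 = 1011)
Q = 4422609 (Q = (1011 + 1092)**2 = 2103**2 = 4422609)
-1002204 + Q = -1002204 + 4422609 = 3420405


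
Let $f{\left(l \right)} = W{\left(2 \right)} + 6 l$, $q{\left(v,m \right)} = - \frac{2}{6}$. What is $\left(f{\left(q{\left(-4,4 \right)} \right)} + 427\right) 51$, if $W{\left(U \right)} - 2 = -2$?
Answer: $21675$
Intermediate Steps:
$W{\left(U \right)} = 0$ ($W{\left(U \right)} = 2 - 2 = 0$)
$q{\left(v,m \right)} = - \frac{1}{3}$ ($q{\left(v,m \right)} = \left(-2\right) \frac{1}{6} = - \frac{1}{3}$)
$f{\left(l \right)} = 6 l$ ($f{\left(l \right)} = 0 + 6 l = 6 l$)
$\left(f{\left(q{\left(-4,4 \right)} \right)} + 427\right) 51 = \left(6 \left(- \frac{1}{3}\right) + 427\right) 51 = \left(-2 + 427\right) 51 = 425 \cdot 51 = 21675$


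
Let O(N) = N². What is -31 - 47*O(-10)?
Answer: -4731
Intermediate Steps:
-31 - 47*O(-10) = -31 - 47*(-10)² = -31 - 47*100 = -31 - 4700 = -4731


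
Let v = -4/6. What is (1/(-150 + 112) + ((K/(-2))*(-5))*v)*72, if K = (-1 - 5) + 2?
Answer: 9084/19 ≈ 478.11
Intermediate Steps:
v = -2/3 (v = -4*1/6 = -2/3 ≈ -0.66667)
K = -4 (K = -6 + 2 = -4)
(1/(-150 + 112) + ((K/(-2))*(-5))*v)*72 = (1/(-150 + 112) + (-4/(-2)*(-5))*(-2/3))*72 = (1/(-38) + (-4*(-1/2)*(-5))*(-2/3))*72 = (-1/38 + (2*(-5))*(-2/3))*72 = (-1/38 - 10*(-2/3))*72 = (-1/38 + 20/3)*72 = (757/114)*72 = 9084/19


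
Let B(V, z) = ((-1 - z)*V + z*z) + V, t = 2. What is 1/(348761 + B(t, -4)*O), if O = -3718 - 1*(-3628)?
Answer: 1/346601 ≈ 2.8852e-6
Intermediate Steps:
B(V, z) = V + z**2 + V*(-1 - z) (B(V, z) = (V*(-1 - z) + z**2) + V = (z**2 + V*(-1 - z)) + V = V + z**2 + V*(-1 - z))
O = -90 (O = -3718 + 3628 = -90)
1/(348761 + B(t, -4)*O) = 1/(348761 - 4*(-4 - 1*2)*(-90)) = 1/(348761 - 4*(-4 - 2)*(-90)) = 1/(348761 - 4*(-6)*(-90)) = 1/(348761 + 24*(-90)) = 1/(348761 - 2160) = 1/346601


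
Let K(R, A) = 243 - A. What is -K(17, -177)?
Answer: -420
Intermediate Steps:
-K(17, -177) = -(243 - 1*(-177)) = -(243 + 177) = -1*420 = -420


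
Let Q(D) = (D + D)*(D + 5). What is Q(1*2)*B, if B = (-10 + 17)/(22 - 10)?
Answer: 49/3 ≈ 16.333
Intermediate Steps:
Q(D) = 2*D*(5 + D) (Q(D) = (2*D)*(5 + D) = 2*D*(5 + D))
B = 7/12 ≈ 0.58333
Q(1*2)*B = (2*(1*2)*(5 + 1*2))*(7/12) = (2*2*(5 + 2))*(7/12) = (2*2*7)*(7/12) = 28*(7/12) = 49/3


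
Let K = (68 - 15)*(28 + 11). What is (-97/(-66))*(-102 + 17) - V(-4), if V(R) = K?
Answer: -144667/66 ≈ -2191.9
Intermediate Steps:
K = 2067 (K = 53*39 = 2067)
V(R) = 2067
(-97/(-66))*(-102 + 17) - V(-4) = (-97/(-66))*(-102 + 17) - 1*2067 = -97*(-1/66)*(-85) - 2067 = (97/66)*(-85) - 2067 = -8245/66 - 2067 = -144667/66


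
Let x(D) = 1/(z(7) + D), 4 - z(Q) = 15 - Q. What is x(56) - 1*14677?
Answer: -763203/52 ≈ -14677.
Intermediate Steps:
z(Q) = -11 + Q (z(Q) = 4 - (15 - Q) = 4 + (-15 + Q) = -11 + Q)
x(D) = 1/(-4 + D) (x(D) = 1/((-11 + 7) + D) = 1/(-4 + D))
x(56) - 1*14677 = 1/(-4 + 56) - 1*14677 = 1/52 - 14677 = -763203/52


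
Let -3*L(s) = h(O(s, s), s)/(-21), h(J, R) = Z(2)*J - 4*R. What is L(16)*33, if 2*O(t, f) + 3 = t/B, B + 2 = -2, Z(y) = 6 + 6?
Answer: -1166/21 ≈ -55.524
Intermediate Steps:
Z(y) = 12
B = -4 (B = -2 - 2 = -4)
O(t, f) = -3/2 - t/8 (O(t, f) = -3/2 + (t/(-4))/2 = -3/2 + (t*(-¼))/2 = -3/2 + (-t/4)/2 = -3/2 - t/8)
h(J, R) = -4*R + 12*J (h(J, R) = 12*J - 4*R = -4*R + 12*J)
L(s) = -2/7 - 11*s/126 (L(s) = -(-4*s + 12*(-3/2 - s/8))/(3*(-21)) = -(-4*s + (-18 - 3*s/2))*(-1)/(3*21) = -(-18 - 11*s/2)*(-1)/(3*21) = -(6/7 + 11*s/42)/3 = -2/7 - 11*s/126)
L(16)*33 = (-2/7 - 11/126*16)*33 = (-2/7 - 88/63)*33 = -106/63*33 = -1166/21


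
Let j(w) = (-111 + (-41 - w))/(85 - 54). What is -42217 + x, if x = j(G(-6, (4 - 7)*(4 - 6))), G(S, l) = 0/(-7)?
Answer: -1308879/31 ≈ -42222.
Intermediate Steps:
G(S, l) = 0 (G(S, l) = 0*(-⅐) = 0)
j(w) = -152/31 - w/31 (j(w) = (-152 - w)/31 = (-152 - w)*(1/31) = -152/31 - w/31)
x = -152/31 (x = -152/31 - 1/31*0 = -152/31 + 0 = -152/31 ≈ -4.9032)
-42217 + x = -42217 - 152/31 = -1308879/31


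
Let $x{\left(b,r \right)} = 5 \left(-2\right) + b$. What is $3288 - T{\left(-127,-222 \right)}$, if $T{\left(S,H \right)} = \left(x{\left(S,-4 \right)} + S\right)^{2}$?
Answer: $-66408$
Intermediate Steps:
$x{\left(b,r \right)} = -10 + b$
$T{\left(S,H \right)} = \left(-10 + 2 S\right)^{2}$ ($T{\left(S,H \right)} = \left(\left(-10 + S\right) + S\right)^{2} = \left(-10 + 2 S\right)^{2}$)
$3288 - T{\left(-127,-222 \right)} = 3288 - 4 \left(-5 - 127\right)^{2} = 3288 - 4 \left(-132\right)^{2} = 3288 - 4 \cdot 17424 = 3288 - 69696 = -66408$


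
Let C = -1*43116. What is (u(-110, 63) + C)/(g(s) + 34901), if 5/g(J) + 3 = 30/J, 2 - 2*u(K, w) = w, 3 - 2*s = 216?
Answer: -20106269/16263156 ≈ -1.2363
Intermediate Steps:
s = -213/2 (s = 3/2 - ½*216 = 3/2 - 108 = -213/2 ≈ -106.50)
u(K, w) = 1 - w/2
C = -43116
g(J) = 5/(-3 + 30/J)
(u(-110, 63) + C)/(g(s) + 34901) = ((1 - ½*63) - 43116)/(-5*(-213/2)/(-30 + 3*(-213/2)) + 34901) = ((1 - 63/2) - 43116)/(-5*(-213/2)/(-30 - 639/2) + 34901) = (-61/2 - 43116)/(-5*(-213/2)/(-699/2) + 34901) = -86293/(2*(-5*(-213/2)*(-2/699) + 34901)) = -86293/(2*(-355/233 + 34901)) = -86293/(2*8131578/233) = -86293/2*233/8131578 = -20106269/16263156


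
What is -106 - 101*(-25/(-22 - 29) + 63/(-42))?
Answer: -409/102 ≈ -4.0098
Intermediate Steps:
-106 - 101*(-25/(-22 - 29) + 63/(-42)) = -106 - 101*(-25/(-51) + 63*(-1/42)) = -106 - 101*(-25*(-1/51) - 3/2) = -106 - 101*(25/51 - 3/2) = -106 - 101*(-103/102) = -106 + 10403/102 = -409/102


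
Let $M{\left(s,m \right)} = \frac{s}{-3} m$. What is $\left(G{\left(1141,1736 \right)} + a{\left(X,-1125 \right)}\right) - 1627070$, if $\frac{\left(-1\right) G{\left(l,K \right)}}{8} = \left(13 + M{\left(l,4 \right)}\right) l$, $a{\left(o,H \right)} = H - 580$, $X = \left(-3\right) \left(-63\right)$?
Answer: $\frac{36417875}{3} \approx 1.2139 \cdot 10^{7}$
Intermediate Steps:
$X = 189$
$M{\left(s,m \right)} = - \frac{m s}{3}$ ($M{\left(s,m \right)} = s \left(- \frac{1}{3}\right) m = - \frac{s}{3} m = - \frac{m s}{3}$)
$a{\left(o,H \right)} = -580 + H$ ($a{\left(o,H \right)} = H - 580 = -580 + H$)
$G{\left(l,K \right)} = - 8 l \left(13 - \frac{4 l}{3}\right)$ ($G{\left(l,K \right)} = - 8 \left(13 - \frac{4 l}{3}\right) l = - 8 l \left(13 - \frac{4 l}{3}\right)$)
$\left(G{\left(1141,1736 \right)} + a{\left(X,-1125 \right)}\right) - 1627070 = \left(\frac{8}{3} \cdot 1141 \left(-39 + 4 \cdot 1141\right) - 1705\right) - 1627070 = \left(\frac{8}{3} \cdot 1141 \left(-39 + 4564\right) - 1705\right) - 1627070 = \left(\frac{8}{3} \cdot 1141 \cdot 4525 - 1705\right) - 1627070 = \left(\frac{41304200}{3} - 1705\right) - 1627070 = \frac{41299085}{3} - 1627070 = \frac{36417875}{3}$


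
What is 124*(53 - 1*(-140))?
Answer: 23932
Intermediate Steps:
124*(53 - 1*(-140)) = 124*(53 + 140) = 124*193 = 23932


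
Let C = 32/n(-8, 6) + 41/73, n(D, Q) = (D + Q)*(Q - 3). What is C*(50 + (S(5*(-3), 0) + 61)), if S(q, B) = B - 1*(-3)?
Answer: -39710/73 ≈ -543.97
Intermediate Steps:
n(D, Q) = (-3 + Q)*(D + Q) (n(D, Q) = (D + Q)*(-3 + Q) = (-3 + Q)*(D + Q))
S(q, B) = 3 + B (S(q, B) = B + 3 = 3 + B)
C = -1045/219 (C = 32/(6² - 3*(-8) - 3*6 - 8*6) + 41/73 = 32/(36 + 24 - 18 - 48) + 41*(1/73) = 32/(-6) + 41/73 = 32*(-⅙) + 41/73 = -16/3 + 41/73 = -1045/219 ≈ -4.7717)
C*(50 + (S(5*(-3), 0) + 61)) = -1045*(50 + ((3 + 0) + 61))/219 = -1045*(50 + (3 + 61))/219 = -1045*(50 + 64)/219 = -1045/219*114 = -39710/73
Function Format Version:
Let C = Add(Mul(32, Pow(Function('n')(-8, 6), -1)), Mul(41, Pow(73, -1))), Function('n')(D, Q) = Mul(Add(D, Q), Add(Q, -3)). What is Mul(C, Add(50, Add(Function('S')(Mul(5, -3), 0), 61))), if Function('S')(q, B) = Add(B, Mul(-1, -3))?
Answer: Rational(-39710, 73) ≈ -543.97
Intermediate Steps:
Function('n')(D, Q) = Mul(Add(-3, Q), Add(D, Q)) (Function('n')(D, Q) = Mul(Add(D, Q), Add(-3, Q)) = Mul(Add(-3, Q), Add(D, Q)))
Function('S')(q, B) = Add(3, B) (Function('S')(q, B) = Add(B, 3) = Add(3, B))
C = Rational(-1045, 219) (C = Add(Mul(32, Pow(Add(Pow(6, 2), Mul(-3, -8), Mul(-3, 6), Mul(-8, 6)), -1)), Mul(41, Pow(73, -1))) = Add(Mul(32, Pow(Add(36, 24, -18, -48), -1)), Mul(41, Rational(1, 73))) = Add(Mul(32, Pow(-6, -1)), Rational(41, 73)) = Add(Mul(32, Rational(-1, 6)), Rational(41, 73)) = Add(Rational(-16, 3), Rational(41, 73)) = Rational(-1045, 219) ≈ -4.7717)
Mul(C, Add(50, Add(Function('S')(Mul(5, -3), 0), 61))) = Mul(Rational(-1045, 219), Add(50, Add(Add(3, 0), 61))) = Mul(Rational(-1045, 219), Add(50, Add(3, 61))) = Mul(Rational(-1045, 219), Add(50, 64)) = Mul(Rational(-1045, 219), 114) = Rational(-39710, 73)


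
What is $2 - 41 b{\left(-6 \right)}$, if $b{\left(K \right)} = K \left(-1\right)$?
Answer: $-244$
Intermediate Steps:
$b{\left(K \right)} = - K$
$2 - 41 b{\left(-6 \right)} = 2 - 41 \left(\left(-1\right) \left(-6\right)\right) = 2 - 246 = -244$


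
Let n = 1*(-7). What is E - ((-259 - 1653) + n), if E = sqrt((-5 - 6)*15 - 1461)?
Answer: 1919 + I*sqrt(1626) ≈ 1919.0 + 40.324*I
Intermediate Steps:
n = -7
E = I*sqrt(1626) (E = sqrt(-11*15 - 1461) = sqrt(-165 - 1461) = sqrt(-1626) = I*sqrt(1626) ≈ 40.324*I)
E - ((-259 - 1653) + n) = I*sqrt(1626) - ((-259 - 1653) - 7) = I*sqrt(1626) - (-1912 - 7) = I*sqrt(1626) - 1*(-1919) = I*sqrt(1626) + 1919 = 1919 + I*sqrt(1626)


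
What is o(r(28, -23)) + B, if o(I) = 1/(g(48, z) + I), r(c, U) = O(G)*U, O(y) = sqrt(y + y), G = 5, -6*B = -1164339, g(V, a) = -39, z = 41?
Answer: 1462797975/7538 - 23*sqrt(10)/3769 ≈ 1.9406e+5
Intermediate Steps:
B = 388113/2 (B = -1/6*(-1164339) = 388113/2 ≈ 1.9406e+5)
O(y) = sqrt(2)*sqrt(y) (O(y) = sqrt(2*y) = sqrt(2)*sqrt(y))
r(c, U) = U*sqrt(10) (r(c, U) = (sqrt(2)*sqrt(5))*U = sqrt(10)*U = U*sqrt(10))
o(I) = 1/(-39 + I)
o(r(28, -23)) + B = 1/(-39 - 23*sqrt(10)) + 388113/2 = 388113/2 + 1/(-39 - 23*sqrt(10))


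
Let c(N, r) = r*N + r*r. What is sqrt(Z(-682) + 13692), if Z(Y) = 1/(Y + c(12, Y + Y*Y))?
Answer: sqrt(637111252919377523583683618)/215711943986 ≈ 117.01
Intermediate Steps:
c(N, r) = r**2 + N*r (c(N, r) = N*r + r**2 = r**2 + N*r)
Z(Y) = 1/(Y + (Y + Y**2)*(12 + Y + Y**2)) (Z(Y) = 1/(Y + (Y + Y*Y)*(12 + (Y + Y*Y))) = 1/(Y + (Y + Y**2)*(12 + (Y + Y**2))) = 1/(Y + (Y + Y**2)*(12 + Y + Y**2)))
sqrt(Z(-682) + 13692) = sqrt(1/((-682)*(1 + (1 - 682)*(12 - 682*(1 - 682)))) + 13692) = sqrt(-1/(682*(1 - 681*(12 - 682*(-681)))) + 13692) = sqrt(-1/(682*(1 - 681*(12 + 464442))) + 13692) = sqrt(-1/(682*(1 - 681*464454)) + 13692) = sqrt(-1/(682*(1 - 316293174)) + 13692) = sqrt(-1/682/(-316293173) + 13692) = sqrt(-1/682*(-1/316293173) + 13692) = sqrt(1/215711943986 + 13692) = sqrt(2953527937056313/215711943986) = sqrt(637111252919377523583683618)/215711943986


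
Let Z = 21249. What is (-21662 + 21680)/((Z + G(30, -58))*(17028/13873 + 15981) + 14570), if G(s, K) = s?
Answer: 249714/4718212672649 ≈ 5.2926e-8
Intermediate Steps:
(-21662 + 21680)/((Z + G(30, -58))*(17028/13873 + 15981) + 14570) = (-21662 + 21680)/((21249 + 30)*(17028/13873 + 15981) + 14570) = 18/(21279*(17028*(1/13873) + 15981) + 14570) = 18/(21279*(17028/13873 + 15981) + 14570) = 18/(21279*(221721441/13873) + 14570) = 18/(4718010543039/13873 + 14570) = 18/(4718212672649/13873) = 18*(13873/4718212672649) = 249714/4718212672649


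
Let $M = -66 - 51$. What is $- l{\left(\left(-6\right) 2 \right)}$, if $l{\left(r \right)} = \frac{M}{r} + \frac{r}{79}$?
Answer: $- \frac{3033}{316} \approx -9.5981$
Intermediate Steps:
$M = -117$
$l{\left(r \right)} = - \frac{117}{r} + \frac{r}{79}$
$- l{\left(\left(-6\right) 2 \right)} = - (- \frac{117}{\left(-6\right) 2} + \frac{\left(-6\right) 2}{79}) = - (- \frac{117}{-12} + \frac{1}{79} \left(-12\right)) = - (\left(-117\right) \left(- \frac{1}{12}\right) - \frac{12}{79}) = - (\frac{39}{4} - \frac{12}{79}) = \left(-1\right) \frac{3033}{316} = - \frac{3033}{316}$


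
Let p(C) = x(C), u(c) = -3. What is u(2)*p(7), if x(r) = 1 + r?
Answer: -24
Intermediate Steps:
p(C) = 1 + C
u(2)*p(7) = -3*(1 + 7) = -3*8 = -24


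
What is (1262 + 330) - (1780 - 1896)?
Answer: 1708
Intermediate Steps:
(1262 + 330) - (1780 - 1896) = 1592 - 1*(-116) = 1592 + 116 = 1708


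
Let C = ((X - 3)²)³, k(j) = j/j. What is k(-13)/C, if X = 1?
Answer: 1/64 ≈ 0.015625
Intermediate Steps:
k(j) = 1
C = 64 (C = ((1 - 3)²)³ = ((-2)²)³ = 4³ = 64)
k(-13)/C = 1/64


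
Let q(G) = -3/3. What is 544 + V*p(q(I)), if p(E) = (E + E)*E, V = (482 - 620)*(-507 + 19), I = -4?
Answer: 135232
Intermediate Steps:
V = 67344 (V = -138*(-488) = 67344)
q(G) = -1 (q(G) = -3*⅓ = -1)
p(E) = 2*E² (p(E) = (2*E)*E = 2*E²)
544 + V*p(q(I)) = 544 + 67344*(2*(-1)²) = 544 + 67344*(2*1) = 544 + 67344*2 = 544 + 134688 = 135232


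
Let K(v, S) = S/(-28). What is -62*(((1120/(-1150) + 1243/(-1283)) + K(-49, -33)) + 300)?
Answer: -38322852147/2065630 ≈ -18553.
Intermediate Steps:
K(v, S) = -S/28 (K(v, S) = S*(-1/28) = -S/28)
-62*(((1120/(-1150) + 1243/(-1283)) + K(-49, -33)) + 300) = -62*(((1120/(-1150) + 1243/(-1283)) - 1/28*(-33)) + 300) = -62*(((1120*(-1/1150) + 1243*(-1/1283)) + 33/28) + 300) = -62*(((-112/115 - 1243/1283) + 33/28) + 300) = -62*((-286641/147545 + 33/28) + 300) = -62*(-3156963/4131260 + 300) = -62*1236221037/4131260 = -38322852147/2065630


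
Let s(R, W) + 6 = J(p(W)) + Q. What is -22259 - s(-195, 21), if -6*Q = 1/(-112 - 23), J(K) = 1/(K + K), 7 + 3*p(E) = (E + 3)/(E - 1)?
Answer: -261358462/11745 ≈ -22253.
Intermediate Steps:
p(E) = -7/3 + (3 + E)/(3*(-1 + E)) (p(E) = -7/3 + ((E + 3)/(E - 1))/3 = -7/3 + ((3 + E)/(-1 + E))/3 = -7/3 + (3 + E)/(3*(-1 + E)))
J(K) = 1/(2*K)
Q = 1/810 (Q = -1/(6*(-112 - 23)) = -⅙/(-135) = -⅙*(-1/135) = 1/810 ≈ 0.0012346)
s(R, W) = -4859/810 + 3*(-1 + W)/(4*(5 - 3*W)) (s(R, W) = -6 + (1/(2*((2*(5 - 3*W)/(3*(-1 + W))))) + 1/810) = -6 + ((3*(-1 + W)/(2*(5 - 3*W)))/2 + 1/810) = -6 + (3*(-1 + W)/(4*(5 - 3*W)) + 1/810) = -6 + (1/810 + 3*(-1 + W)/(4*(5 - 3*W))) = -4859/810 + 3*(-1 + W)/(4*(5 - 3*W)))
-22259 - s(-195, 21) = -22259 - (49805 - 30369*21)/(1620*(-5 + 3*21)) = -22259 - (49805 - 637749)/(1620*(-5 + 63)) = -22259 - (-587944)/(1620*58) = -22259 - 1*(-73493/11745) = -22259 + 73493/11745 = -261358462/11745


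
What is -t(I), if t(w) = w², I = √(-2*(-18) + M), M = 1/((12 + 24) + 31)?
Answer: -2413/67 ≈ -36.015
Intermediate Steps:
M = 1/67 (M = 1/(36 + 31) = 1/67 ≈ 0.014925)
I = √161671/67 (I = √(-2*(-18) + 1/67) = √(36 + 1/67) = √(2413/67) = √161671/67 ≈ 6.0012)
-t(I) = -(√161671/67)² = -1*2413/67 = -2413/67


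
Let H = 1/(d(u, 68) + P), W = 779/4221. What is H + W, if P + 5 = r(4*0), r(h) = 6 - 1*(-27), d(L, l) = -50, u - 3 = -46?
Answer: 12917/92862 ≈ 0.13910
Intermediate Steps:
u = -43 (u = 3 - 46 = -43)
r(h) = 33 (r(h) = 6 + 27 = 33)
P = 28 (P = -5 + 33 = 28)
W = 779/4221 (W = 779*(1/4221) = 779/4221 ≈ 0.18455)
H = -1/22 (H = 1/(-50 + 28) = 1/(-22) = -1/22 ≈ -0.045455)
H + W = -1/22 + 779/4221 = 12917/92862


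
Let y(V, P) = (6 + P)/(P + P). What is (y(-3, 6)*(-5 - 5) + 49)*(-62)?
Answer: -2418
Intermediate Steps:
y(V, P) = (6 + P)/(2*P) (y(V, P) = (6 + P)/((2*P)) = (6 + P)*(1/(2*P)) = (6 + P)/(2*P))
(y(-3, 6)*(-5 - 5) + 49)*(-62) = (((½)*(6 + 6)/6)*(-5 - 5) + 49)*(-62) = (((½)*(⅙)*12)*(-10) + 49)*(-62) = (1*(-10) + 49)*(-62) = (-10 + 49)*(-62) = 39*(-62) = -2418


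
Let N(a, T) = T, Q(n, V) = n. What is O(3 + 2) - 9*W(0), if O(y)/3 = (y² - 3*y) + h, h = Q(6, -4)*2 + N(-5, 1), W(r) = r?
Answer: 69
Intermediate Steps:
h = 13 (h = 6*2 + 1 = 12 + 1 = 13)
O(y) = 39 - 9*y + 3*y² (O(y) = 3*((y² - 3*y) + 13) = 3*(13 + y² - 3*y) = 39 - 9*y + 3*y²)
O(3 + 2) - 9*W(0) = (39 - 9*(3 + 2) + 3*(3 + 2)²) - 9*0 = (39 - 9*5 + 3*5²) + 0 = (39 - 45 + 3*25) + 0 = (39 - 45 + 75) + 0 = 69 + 0 = 69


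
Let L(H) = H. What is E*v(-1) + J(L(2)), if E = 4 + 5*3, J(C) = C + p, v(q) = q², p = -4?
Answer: 17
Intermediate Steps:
J(C) = -4 + C (J(C) = C - 4 = -4 + C)
E = 19 (E = 4 + 15 = 19)
E*v(-1) + J(L(2)) = 19*(-1)² + (-4 + 2) = 19*1 - 2 = 19 - 2 = 17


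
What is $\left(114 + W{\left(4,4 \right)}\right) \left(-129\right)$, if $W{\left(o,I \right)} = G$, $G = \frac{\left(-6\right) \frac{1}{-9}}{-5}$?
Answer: $- \frac{73444}{5} \approx -14689.0$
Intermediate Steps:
$G = - \frac{2}{15}$ ($G = \left(-6\right) \left(- \frac{1}{9}\right) \left(- \frac{1}{5}\right) = \frac{2}{3} \left(- \frac{1}{5}\right) = - \frac{2}{15} \approx -0.13333$)
$W{\left(o,I \right)} = - \frac{2}{15}$
$\left(114 + W{\left(4,4 \right)}\right) \left(-129\right) = \left(114 - \frac{2}{15}\right) \left(-129\right) = \frac{1708}{15} \left(-129\right) = - \frac{73444}{5}$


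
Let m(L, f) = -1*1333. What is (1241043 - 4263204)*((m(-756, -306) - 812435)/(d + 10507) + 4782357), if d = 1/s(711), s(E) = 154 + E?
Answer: -32838813134737207173/2272139 ≈ -1.4453e+13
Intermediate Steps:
d = 1/865 (d = 1/(154 + 711) = 1/865 ≈ 0.0011561)
m(L, f) = -1333
(1241043 - 4263204)*((m(-756, -306) - 812435)/(d + 10507) + 4782357) = (1241043 - 4263204)*((-1333 - 812435)/(1/865 + 10507) + 4782357) = -3022161*(-813768/9088556/865 + 4782357) = -3022161*(-813768*865/9088556 + 4782357) = -3022161*(-175977330/2272139 + 4782357) = -3022161*10866003874293/2272139 = -32838813134737207173/2272139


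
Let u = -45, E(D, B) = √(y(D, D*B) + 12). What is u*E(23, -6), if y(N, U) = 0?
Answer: -90*√3 ≈ -155.88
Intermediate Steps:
E(D, B) = 2*√3 (E(D, B) = √(0 + 12) = √12 = 2*√3)
u*E(23, -6) = -90*√3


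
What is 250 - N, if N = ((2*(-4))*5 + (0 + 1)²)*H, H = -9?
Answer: -101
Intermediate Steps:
N = 351 (N = ((2*(-4))*5 + (0 + 1)²)*(-9) = (-8*5 + 1²)*(-9) = (-40 + 1)*(-9) = -39*(-9) = 351)
250 - N = 250 - 1*351 = 250 - 351 = -101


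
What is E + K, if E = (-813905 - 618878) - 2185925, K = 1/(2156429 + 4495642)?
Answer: -24071902544267/6652071 ≈ -3.6187e+6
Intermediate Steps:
K = 1/6652071 ≈ 1.5033e-7
E = -3618708 (E = -1432783 - 2185925 = -3618708)
E + K = -3618708 + 1/6652071 = -24071902544267/6652071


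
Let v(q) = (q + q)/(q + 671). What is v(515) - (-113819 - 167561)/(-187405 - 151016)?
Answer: 7428475/200683653 ≈ 0.037016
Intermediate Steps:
v(q) = 2*q/(671 + q) (v(q) = (2*q)/(671 + q) = 2*q/(671 + q))
v(515) - (-113819 - 167561)/(-187405 - 151016) = 2*515/(671 + 515) - (-113819 - 167561)/(-187405 - 151016) = 2*515/1186 - (-281380)/(-338421) = 2*515*(1/1186) - (-281380)*(-1)/338421 = 515/593 - 1*281380/338421 = 515/593 - 281380/338421 = 7428475/200683653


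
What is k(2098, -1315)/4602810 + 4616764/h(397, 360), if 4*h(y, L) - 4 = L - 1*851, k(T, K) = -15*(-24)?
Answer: -2833344995068/74718949 ≈ -37920.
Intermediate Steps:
k(T, K) = 360
h(y, L) = -847/4 + L/4 (h(y, L) = 1 + (L - 1*851)/4 = 1 + (L - 851)/4 = 1 + (-851 + L)/4 = 1 + (-851/4 + L/4) = -847/4 + L/4)
k(2098, -1315)/4602810 + 4616764/h(397, 360) = 360/4602810 + 4616764/(-847/4 + (1/4)*360) = 360*(1/4602810) + 4616764/(-847/4 + 90) = 12/153427 + 4616764/(-487/4) = 12/153427 + 4616764*(-4/487) = 12/153427 - 18467056/487 = -2833344995068/74718949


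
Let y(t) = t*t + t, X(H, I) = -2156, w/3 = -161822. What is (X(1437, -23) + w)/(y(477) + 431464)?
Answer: -243811/329735 ≈ -0.73942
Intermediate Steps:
w = -485466 (w = 3*(-161822) = -485466)
y(t) = t + t² (y(t) = t² + t = t + t²)
(X(1437, -23) + w)/(y(477) + 431464) = (-2156 - 485466)/(477*(1 + 477) + 431464) = -487622/(477*478 + 431464) = -487622/(228006 + 431464) = -487622/659470 = -487622*1/659470 = -243811/329735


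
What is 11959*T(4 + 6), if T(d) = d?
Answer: 119590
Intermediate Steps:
11959*T(4 + 6) = 11959*(4 + 6) = 11959*10 = 119590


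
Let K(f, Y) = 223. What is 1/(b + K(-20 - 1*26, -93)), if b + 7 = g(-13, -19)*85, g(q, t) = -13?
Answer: -1/889 ≈ -0.0011249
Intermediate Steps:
b = -1112 (b = -7 - 13*85 = -7 - 1105 = -1112)
1/(b + K(-20 - 1*26, -93)) = 1/(-1112 + 223) = 1/(-889) = -1/889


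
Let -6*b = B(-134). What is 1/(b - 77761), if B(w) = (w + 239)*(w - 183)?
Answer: -2/144427 ≈ -1.3848e-5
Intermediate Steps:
B(w) = (-183 + w)*(239 + w) (B(w) = (239 + w)*(-183 + w) = (-183 + w)*(239 + w))
b = 11095/2 (b = -(-43737 + (-134)² + 56*(-134))/6 = -(-43737 + 17956 - 7504)/6 = -⅙*(-33285) = 11095/2 ≈ 5547.5)
1/(b - 77761) = 1/(11095/2 - 77761) = 1/(-144427/2) = -2/144427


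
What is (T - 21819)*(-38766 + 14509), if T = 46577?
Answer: -600554806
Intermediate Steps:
(T - 21819)*(-38766 + 14509) = (46577 - 21819)*(-38766 + 14509) = 24758*(-24257) = -600554806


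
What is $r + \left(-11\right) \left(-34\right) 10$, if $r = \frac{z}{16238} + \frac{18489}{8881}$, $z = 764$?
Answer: $\frac{269825602593}{72104839} \approx 3742.1$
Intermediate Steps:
$r = \frac{153504733}{72104839}$ ($r = \frac{764}{16238} + \frac{18489}{8881} = 764 \cdot \frac{1}{16238} + 18489 \cdot \frac{1}{8881} = \frac{382}{8119} + \frac{18489}{8881} = \frac{153504733}{72104839} \approx 2.1289$)
$r + \left(-11\right) \left(-34\right) 10 = \frac{153504733}{72104839} + \left(-11\right) \left(-34\right) 10 = \frac{153504733}{72104839} + 374 \cdot 10 = \frac{153504733}{72104839} + 3740 = \frac{269825602593}{72104839}$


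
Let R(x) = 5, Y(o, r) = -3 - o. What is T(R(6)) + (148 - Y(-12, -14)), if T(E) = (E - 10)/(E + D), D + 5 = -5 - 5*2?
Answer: 418/3 ≈ 139.33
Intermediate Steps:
D = -20 (D = -5 + (-5 - 5*2) = -5 + (-5 - 10) = -5 - 15 = -20)
T(E) = (-10 + E)/(-20 + E) (T(E) = (E - 10)/(E - 20) = (-10 + E)/(-20 + E))
T(R(6)) + (148 - Y(-12, -14)) = (-10 + 5)/(-20 + 5) + (148 - (-3 - 1*(-12))) = -5/(-15) + (148 - (-3 + 12)) = -1/15*(-5) + (148 - 1*9) = ⅓ + (148 - 9) = ⅓ + 139 = 418/3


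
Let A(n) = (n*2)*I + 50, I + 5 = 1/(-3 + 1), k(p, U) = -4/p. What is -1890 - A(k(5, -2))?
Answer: -9744/5 ≈ -1948.8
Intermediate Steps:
I = -11/2 (I = -5 + 1/(-3 + 1) = -5 + 1/(-2) = -5 - ½ = -11/2 ≈ -5.5000)
A(n) = 50 - 11*n (A(n) = (n*2)*(-11/2) + 50 = (2*n)*(-11/2) + 50 = -11*n + 50 = 50 - 11*n)
-1890 - A(k(5, -2)) = -1890 - (50 - (-44)/5) = -1890 - (50 - 11*(-⅘)) = -1890 - (50 + 44/5) = -1890 - 1*294/5 = -1890 - 294/5 = -9744/5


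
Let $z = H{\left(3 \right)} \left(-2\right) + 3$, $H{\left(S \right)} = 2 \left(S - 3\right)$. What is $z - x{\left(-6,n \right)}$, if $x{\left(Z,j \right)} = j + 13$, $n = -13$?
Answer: $3$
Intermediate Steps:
$H{\left(S \right)} = -6 + 2 S$ ($H{\left(S \right)} = 2 \left(-3 + S\right) = -6 + 2 S$)
$x{\left(Z,j \right)} = 13 + j$
$z = 3$ ($z = \left(-6 + 2 \cdot 3\right) \left(-2\right) + 3 = \left(-6 + 6\right) \left(-2\right) + 3 = 0 \left(-2\right) + 3 = 0 + 3 = 3$)
$z - x{\left(-6,n \right)} = 3 - \left(13 - 13\right) = 3 - 0 = 3 + 0 = 3$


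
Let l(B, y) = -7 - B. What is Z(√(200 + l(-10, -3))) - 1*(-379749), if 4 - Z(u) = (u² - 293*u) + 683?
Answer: 378867 + 293*√203 ≈ 3.8304e+5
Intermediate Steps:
Z(u) = -679 - u² + 293*u (Z(u) = 4 - ((u² - 293*u) + 683) = 4 - (683 + u² - 293*u) = 4 + (-683 - u² + 293*u) = -679 - u² + 293*u)
Z(√(200 + l(-10, -3))) - 1*(-379749) = (-679 - (√(200 + (-7 - 1*(-10))))² + 293*√(200 + (-7 - 1*(-10)))) - 1*(-379749) = (-679 - (√(200 + (-7 + 10)))² + 293*√(200 + (-7 + 10))) + 379749 = (-679 - (√(200 + 3))² + 293*√(200 + 3)) + 379749 = (-679 - (√203)² + 293*√203) + 379749 = (-679 - 1*203 + 293*√203) + 379749 = (-679 - 203 + 293*√203) + 379749 = (-882 + 293*√203) + 379749 = 378867 + 293*√203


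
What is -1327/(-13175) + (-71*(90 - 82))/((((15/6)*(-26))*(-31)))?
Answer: -31029/171275 ≈ -0.18116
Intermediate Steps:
-1327/(-13175) + (-71*(90 - 82))/((((15/6)*(-26))*(-31))) = -1327*(-1/13175) + (-71*8)/((((15*(⅙))*(-26))*(-31))) = 1327/13175 - 568/(((5/2)*(-26))*(-31)) = 1327/13175 - 568/((-65*(-31))) = 1327/13175 - 568/2015 = -31029/171275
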